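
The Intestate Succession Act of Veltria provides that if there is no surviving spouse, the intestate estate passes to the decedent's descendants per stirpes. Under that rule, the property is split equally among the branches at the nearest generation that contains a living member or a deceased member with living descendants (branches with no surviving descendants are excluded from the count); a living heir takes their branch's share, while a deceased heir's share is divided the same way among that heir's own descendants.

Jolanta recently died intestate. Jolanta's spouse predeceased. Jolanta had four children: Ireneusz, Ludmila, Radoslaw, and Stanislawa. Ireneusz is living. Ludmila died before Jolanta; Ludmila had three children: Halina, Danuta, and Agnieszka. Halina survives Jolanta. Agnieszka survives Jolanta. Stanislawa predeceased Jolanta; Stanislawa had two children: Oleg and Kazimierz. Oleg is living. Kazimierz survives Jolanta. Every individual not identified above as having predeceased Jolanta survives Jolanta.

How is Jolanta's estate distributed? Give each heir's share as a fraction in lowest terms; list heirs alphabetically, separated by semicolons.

There is no surviving spouse, so the entire estate passes to Jolanta's descendants per stirpes.
The estate is divided into 4 equal shares of 1/4 among Ireneusz, Ludmila, Radoslaw, Stanislawa.
Ireneusz is living and takes 1/4.
Ludmila predeceased; the 1/4 allotted to Ludmila's branch passes to Ludmila's issue by representation.
The 1/4 is divided into 3 equal shares of 1/12 among Halina, Danuta, Agnieszka.
Halina is living and takes 1/12.
Danuta is living and takes 1/12.
Agnieszka is living and takes 1/12.
Radoslaw is living and takes 1/4.
Stanislawa predeceased; the 1/4 allotted to Stanislawa's branch passes to Stanislawa's issue by representation.
The 1/4 is divided into 2 equal shares of 1/8 among Oleg, Kazimierz.
Oleg is living and takes 1/8.
Kazimierz is living and takes 1/8.

Agnieszka 1/12; Danuta 1/12; Halina 1/12; Ireneusz 1/4; Kazimierz 1/8; Oleg 1/8; Radoslaw 1/4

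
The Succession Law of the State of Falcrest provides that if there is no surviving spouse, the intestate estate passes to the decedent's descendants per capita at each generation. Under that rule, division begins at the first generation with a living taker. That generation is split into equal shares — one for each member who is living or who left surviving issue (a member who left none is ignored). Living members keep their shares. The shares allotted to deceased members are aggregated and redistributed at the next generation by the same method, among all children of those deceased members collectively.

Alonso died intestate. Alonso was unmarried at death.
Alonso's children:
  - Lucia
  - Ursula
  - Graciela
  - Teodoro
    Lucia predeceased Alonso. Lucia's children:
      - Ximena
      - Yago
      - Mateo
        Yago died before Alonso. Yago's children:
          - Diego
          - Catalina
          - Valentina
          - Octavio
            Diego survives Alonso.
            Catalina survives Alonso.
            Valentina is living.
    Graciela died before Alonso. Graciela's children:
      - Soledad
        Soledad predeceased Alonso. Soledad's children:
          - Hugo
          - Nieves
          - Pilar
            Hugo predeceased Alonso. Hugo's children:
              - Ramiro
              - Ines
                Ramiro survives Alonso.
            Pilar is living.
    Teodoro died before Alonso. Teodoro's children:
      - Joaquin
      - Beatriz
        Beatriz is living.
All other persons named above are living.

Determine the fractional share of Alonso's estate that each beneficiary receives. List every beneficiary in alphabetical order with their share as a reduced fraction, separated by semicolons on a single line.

Beatriz 1/8; Catalina 1/28; Diego 1/28; Ines 1/56; Joaquin 1/8; Mateo 1/8; Nieves 1/28; Octavio 1/28; Pilar 1/28; Ramiro 1/56; Ursula 1/4; Valentina 1/28; Ximena 1/8

There is no surviving spouse, so the entire estate passes to Alonso's descendants per capita at each generation.
At generation 1 (Lucia, Ursula, Graciela, Teodoro) there are 4 shares of (1)/4 = 1/4 each.
Living: Ursula — each takes 1/4.
Deceased: Lucia, Graciela, and Teodoro. Their combined 3/4 is pooled and carried to generation 2.
At generation 2 (Ximena, Yago, Mateo, Soledad, Joaquin, Beatriz) there are 6 shares of (3/4)/6 = 1/8 each.
Living: Ximena, Mateo, Joaquin, and Beatriz — each takes 1/8.
Deceased: Yago and Soledad. Their combined 1/4 is pooled and carried to generation 3.
At generation 3 (Diego, Catalina, Valentina, Octavio, Hugo, Nieves, Pilar) there are 7 shares of (1/4)/7 = 1/28 each.
Living: Diego, Catalina, Valentina, Octavio, Nieves, and Pilar — each takes 1/28.
Deceased: Hugo. That 1/28 share is carried to generation 4.
At generation 4 (Ramiro, Ines) there are 2 shares of (1/28)/2 = 1/56 each.
Living: Ramiro and Ines — each takes 1/56.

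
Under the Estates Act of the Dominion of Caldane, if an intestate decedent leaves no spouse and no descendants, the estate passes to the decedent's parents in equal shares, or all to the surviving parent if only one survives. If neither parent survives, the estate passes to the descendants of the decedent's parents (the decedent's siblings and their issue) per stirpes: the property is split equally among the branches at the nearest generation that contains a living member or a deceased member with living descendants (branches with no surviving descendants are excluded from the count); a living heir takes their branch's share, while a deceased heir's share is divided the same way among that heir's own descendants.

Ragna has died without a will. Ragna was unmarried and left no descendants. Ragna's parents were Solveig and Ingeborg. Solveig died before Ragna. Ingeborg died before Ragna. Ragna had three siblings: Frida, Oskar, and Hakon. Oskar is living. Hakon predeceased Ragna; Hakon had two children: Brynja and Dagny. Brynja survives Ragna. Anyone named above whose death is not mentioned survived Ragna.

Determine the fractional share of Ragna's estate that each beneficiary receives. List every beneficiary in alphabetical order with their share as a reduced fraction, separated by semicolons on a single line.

Neither parent survives and there are no descendants, so the estate passes to Ragna's siblings and their issue per stirpes.
The estate is divided into 3 equal shares of 1/3 among Frida, Oskar, Hakon.
Frida is living and takes 1/3.
Oskar is living and takes 1/3.
Hakon predeceased; the 1/3 allotted to Hakon's branch passes to Hakon's issue by representation.
The 1/3 is divided into 2 equal shares of 1/6 among Brynja, Dagny.
Brynja is living and takes 1/6.
Dagny is living and takes 1/6.

Brynja 1/6; Dagny 1/6; Frida 1/3; Oskar 1/3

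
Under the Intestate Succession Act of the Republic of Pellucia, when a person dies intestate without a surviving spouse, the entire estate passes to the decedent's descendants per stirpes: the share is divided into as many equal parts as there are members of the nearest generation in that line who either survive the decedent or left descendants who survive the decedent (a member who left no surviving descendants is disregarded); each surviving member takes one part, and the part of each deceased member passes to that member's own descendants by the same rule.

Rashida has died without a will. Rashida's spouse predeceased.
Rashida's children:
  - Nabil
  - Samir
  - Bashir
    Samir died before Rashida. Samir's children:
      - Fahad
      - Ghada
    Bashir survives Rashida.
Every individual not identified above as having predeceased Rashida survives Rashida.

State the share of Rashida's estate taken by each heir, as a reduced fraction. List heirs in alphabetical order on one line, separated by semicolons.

There is no surviving spouse, so the entire estate passes to Rashida's descendants per stirpes.
The estate is divided into 3 equal shares of 1/3 among Nabil, Samir, Bashir.
Nabil is living and takes 1/3.
Samir predeceased; the 1/3 allotted to Samir's branch passes to Samir's issue by representation.
The 1/3 is divided into 2 equal shares of 1/6 among Fahad, Ghada.
Fahad is living and takes 1/6.
Ghada is living and takes 1/6.
Bashir is living and takes 1/3.

Bashir 1/3; Fahad 1/6; Ghada 1/6; Nabil 1/3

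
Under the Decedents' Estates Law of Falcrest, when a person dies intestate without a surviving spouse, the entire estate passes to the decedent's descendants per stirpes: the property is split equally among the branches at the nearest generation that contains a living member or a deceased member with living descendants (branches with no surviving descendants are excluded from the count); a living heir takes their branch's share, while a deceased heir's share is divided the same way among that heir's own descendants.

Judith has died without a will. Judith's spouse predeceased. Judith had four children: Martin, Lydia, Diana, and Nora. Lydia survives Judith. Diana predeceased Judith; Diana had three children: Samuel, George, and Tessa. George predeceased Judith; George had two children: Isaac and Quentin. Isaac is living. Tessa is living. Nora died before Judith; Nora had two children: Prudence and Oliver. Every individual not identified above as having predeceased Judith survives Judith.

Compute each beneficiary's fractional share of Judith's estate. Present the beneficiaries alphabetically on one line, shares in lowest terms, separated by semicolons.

There is no surviving spouse, so the entire estate passes to Judith's descendants per stirpes.
The estate is divided into 4 equal shares of 1/4 among Martin, Lydia, Diana, Nora.
Martin is living and takes 1/4.
Lydia is living and takes 1/4.
Diana predeceased; the 1/4 allotted to Diana's branch passes to Diana's issue by representation.
The 1/4 is divided into 3 equal shares of 1/12 among Samuel, George, Tessa.
Samuel is living and takes 1/12.
George predeceased; the 1/12 allotted to George's branch passes to George's issue by representation.
The 1/12 is divided into 2 equal shares of 1/24 among Isaac, Quentin.
Isaac is living and takes 1/24.
Quentin is living and takes 1/24.
Tessa is living and takes 1/12.
Nora predeceased; the 1/4 allotted to Nora's branch passes to Nora's issue by representation.
The 1/4 is divided into 2 equal shares of 1/8 among Prudence, Oliver.
Prudence is living and takes 1/8.
Oliver is living and takes 1/8.

Isaac 1/24; Lydia 1/4; Martin 1/4; Oliver 1/8; Prudence 1/8; Quentin 1/24; Samuel 1/12; Tessa 1/12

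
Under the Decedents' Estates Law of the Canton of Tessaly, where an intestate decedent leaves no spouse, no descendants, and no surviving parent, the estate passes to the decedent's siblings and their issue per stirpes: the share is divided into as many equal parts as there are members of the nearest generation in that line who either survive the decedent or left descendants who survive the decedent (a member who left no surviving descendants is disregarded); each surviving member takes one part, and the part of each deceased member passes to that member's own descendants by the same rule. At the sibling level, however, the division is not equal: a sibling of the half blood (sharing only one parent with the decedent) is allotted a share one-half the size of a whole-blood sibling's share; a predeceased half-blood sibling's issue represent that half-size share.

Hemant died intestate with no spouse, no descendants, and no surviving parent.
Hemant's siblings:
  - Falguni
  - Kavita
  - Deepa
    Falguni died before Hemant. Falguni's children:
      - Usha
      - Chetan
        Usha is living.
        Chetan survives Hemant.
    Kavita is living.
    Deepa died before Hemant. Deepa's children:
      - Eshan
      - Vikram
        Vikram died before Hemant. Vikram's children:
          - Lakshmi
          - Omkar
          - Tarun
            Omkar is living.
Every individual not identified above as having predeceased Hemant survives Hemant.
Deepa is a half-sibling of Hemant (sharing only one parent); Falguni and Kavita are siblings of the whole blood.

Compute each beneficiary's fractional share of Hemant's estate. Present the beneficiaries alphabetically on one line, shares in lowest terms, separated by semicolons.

No spouse, descendants, or parent survives, so the estate passes to Hemant's siblings per stirpes.
Half-blood siblings count for one-half the weight of whole-blood siblings at the initial division.
Dividing 1 in proportion to weights (total weight 5/2): Falguni (weight 1) → 2/5; Kavita (weight 1) → 2/5; Deepa (weight 1/2) → 1/5.
Falguni predeceased; the 2/5 allotted to Falguni's branch passes to Falguni's issue by representation.
The 2/5 is divided into 2 equal shares of 1/5 among Usha, Chetan.
Usha is living and takes 1/5.
Chetan is living and takes 1/5.
Kavita is living and takes 2/5.
Deepa predeceased; the 1/5 allotted to Deepa's branch passes to Deepa's issue by representation.
The 1/5 is divided into 2 equal shares of 1/10 among Eshan, Vikram.
Eshan is living and takes 1/10.
Vikram predeceased; the 1/10 allotted to Vikram's branch passes to Vikram's issue by representation.
The 1/10 is divided into 3 equal shares of 1/30 among Lakshmi, Omkar, Tarun.
Lakshmi is living and takes 1/30.
Omkar is living and takes 1/30.
Tarun is living and takes 1/30.

Chetan 1/5; Eshan 1/10; Kavita 2/5; Lakshmi 1/30; Omkar 1/30; Tarun 1/30; Usha 1/5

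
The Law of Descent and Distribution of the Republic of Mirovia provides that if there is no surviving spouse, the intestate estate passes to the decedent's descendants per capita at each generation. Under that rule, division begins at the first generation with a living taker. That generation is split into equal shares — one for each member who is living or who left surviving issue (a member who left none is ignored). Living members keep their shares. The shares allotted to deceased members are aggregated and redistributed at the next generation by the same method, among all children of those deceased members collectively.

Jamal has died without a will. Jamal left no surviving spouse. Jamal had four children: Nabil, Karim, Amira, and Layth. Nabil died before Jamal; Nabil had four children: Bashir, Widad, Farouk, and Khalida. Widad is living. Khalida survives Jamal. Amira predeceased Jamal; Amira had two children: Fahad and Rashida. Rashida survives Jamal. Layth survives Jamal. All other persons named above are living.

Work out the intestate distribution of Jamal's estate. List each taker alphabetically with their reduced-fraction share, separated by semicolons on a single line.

Bashir 1/12; Fahad 1/12; Farouk 1/12; Karim 1/4; Khalida 1/12; Layth 1/4; Rashida 1/12; Widad 1/12

There is no surviving spouse, so the entire estate passes to Jamal's descendants per capita at each generation.
At generation 1 (Nabil, Karim, Amira, Layth) there are 4 shares of (1)/4 = 1/4 each.
Living: Karim and Layth — each takes 1/4.
Deceased: Nabil and Amira. Their combined 1/2 is pooled and carried to generation 2.
At generation 2 (Bashir, Widad, Farouk, Khalida, Fahad, Rashida) there are 6 shares of (1/2)/6 = 1/12 each.
Living: Bashir, Widad, Farouk, Khalida, Fahad, and Rashida — each takes 1/12.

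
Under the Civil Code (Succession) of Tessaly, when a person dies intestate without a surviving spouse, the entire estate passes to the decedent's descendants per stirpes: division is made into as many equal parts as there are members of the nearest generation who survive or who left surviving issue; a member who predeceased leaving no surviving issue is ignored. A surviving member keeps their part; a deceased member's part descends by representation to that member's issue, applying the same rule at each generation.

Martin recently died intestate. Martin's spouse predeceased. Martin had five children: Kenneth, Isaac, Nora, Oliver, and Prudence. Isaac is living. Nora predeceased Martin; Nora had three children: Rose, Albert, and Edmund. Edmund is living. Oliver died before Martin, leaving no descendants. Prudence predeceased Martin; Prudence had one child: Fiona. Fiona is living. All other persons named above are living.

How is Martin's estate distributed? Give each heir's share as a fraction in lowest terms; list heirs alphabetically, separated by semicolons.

Albert 1/12; Edmund 1/12; Fiona 1/4; Isaac 1/4; Kenneth 1/4; Rose 1/12

There is no surviving spouse, so the entire estate passes to Martin's descendants per stirpes.
Oliver left no surviving issue, so that branch lapses and is disregarded.
The estate is divided into 4 equal shares of 1/4 among Kenneth, Isaac, Nora, Prudence.
Kenneth is living and takes 1/4.
Isaac is living and takes 1/4.
Nora predeceased; the 1/4 allotted to Nora's branch passes to Nora's issue by representation.
The 1/4 is divided into 3 equal shares of 1/12 among Rose, Albert, Edmund.
Rose is living and takes 1/12.
Albert is living and takes 1/12.
Edmund is living and takes 1/12.
Prudence predeceased; the 1/4 allotted to Prudence's branch passes to Prudence's issue by representation.
Fiona is the sole taker at this level and receives the full 1/4.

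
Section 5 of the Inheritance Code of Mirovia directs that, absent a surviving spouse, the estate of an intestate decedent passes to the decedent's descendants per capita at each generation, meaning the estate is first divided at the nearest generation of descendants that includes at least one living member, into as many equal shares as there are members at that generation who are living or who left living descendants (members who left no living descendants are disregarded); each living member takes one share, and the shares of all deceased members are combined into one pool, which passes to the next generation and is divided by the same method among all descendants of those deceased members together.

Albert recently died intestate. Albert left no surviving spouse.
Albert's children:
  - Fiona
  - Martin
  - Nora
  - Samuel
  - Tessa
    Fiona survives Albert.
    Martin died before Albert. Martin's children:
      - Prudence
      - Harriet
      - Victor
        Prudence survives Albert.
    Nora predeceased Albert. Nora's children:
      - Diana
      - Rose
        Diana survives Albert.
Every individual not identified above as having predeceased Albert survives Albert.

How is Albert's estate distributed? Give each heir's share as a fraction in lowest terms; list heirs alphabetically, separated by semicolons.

Diana 2/25; Fiona 1/5; Harriet 2/25; Prudence 2/25; Rose 2/25; Samuel 1/5; Tessa 1/5; Victor 2/25

There is no surviving spouse, so the entire estate passes to Albert's descendants per capita at each generation.
At generation 1 (Fiona, Martin, Nora, Samuel, Tessa) there are 5 shares of (1)/5 = 1/5 each.
Living: Fiona, Samuel, and Tessa — each takes 1/5.
Deceased: Martin and Nora. Their combined 2/5 is pooled and carried to generation 2.
At generation 2 (Prudence, Harriet, Victor, Diana, Rose) there are 5 shares of (2/5)/5 = 2/25 each.
Living: Prudence, Harriet, Victor, Diana, and Rose — each takes 2/25.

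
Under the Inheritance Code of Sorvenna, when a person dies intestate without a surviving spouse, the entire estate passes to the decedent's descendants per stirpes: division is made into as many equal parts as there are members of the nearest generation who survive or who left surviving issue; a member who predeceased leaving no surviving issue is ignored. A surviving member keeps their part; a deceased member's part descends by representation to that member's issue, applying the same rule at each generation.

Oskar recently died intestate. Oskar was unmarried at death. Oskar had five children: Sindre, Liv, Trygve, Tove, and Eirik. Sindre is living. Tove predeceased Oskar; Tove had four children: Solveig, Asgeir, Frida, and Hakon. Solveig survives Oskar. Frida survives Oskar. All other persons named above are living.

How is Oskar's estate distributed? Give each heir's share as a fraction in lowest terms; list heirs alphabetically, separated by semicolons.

Asgeir 1/20; Eirik 1/5; Frida 1/20; Hakon 1/20; Liv 1/5; Sindre 1/5; Solveig 1/20; Trygve 1/5

There is no surviving spouse, so the entire estate passes to Oskar's descendants per stirpes.
The estate is divided into 5 equal shares of 1/5 among Sindre, Liv, Trygve, Tove, Eirik.
Sindre is living and takes 1/5.
Liv is living and takes 1/5.
Trygve is living and takes 1/5.
Tove predeceased; the 1/5 allotted to Tove's branch passes to Tove's issue by representation.
The 1/5 is divided into 4 equal shares of 1/20 among Solveig, Asgeir, Frida, Hakon.
Solveig is living and takes 1/20.
Asgeir is living and takes 1/20.
Frida is living and takes 1/20.
Hakon is living and takes 1/20.
Eirik is living and takes 1/5.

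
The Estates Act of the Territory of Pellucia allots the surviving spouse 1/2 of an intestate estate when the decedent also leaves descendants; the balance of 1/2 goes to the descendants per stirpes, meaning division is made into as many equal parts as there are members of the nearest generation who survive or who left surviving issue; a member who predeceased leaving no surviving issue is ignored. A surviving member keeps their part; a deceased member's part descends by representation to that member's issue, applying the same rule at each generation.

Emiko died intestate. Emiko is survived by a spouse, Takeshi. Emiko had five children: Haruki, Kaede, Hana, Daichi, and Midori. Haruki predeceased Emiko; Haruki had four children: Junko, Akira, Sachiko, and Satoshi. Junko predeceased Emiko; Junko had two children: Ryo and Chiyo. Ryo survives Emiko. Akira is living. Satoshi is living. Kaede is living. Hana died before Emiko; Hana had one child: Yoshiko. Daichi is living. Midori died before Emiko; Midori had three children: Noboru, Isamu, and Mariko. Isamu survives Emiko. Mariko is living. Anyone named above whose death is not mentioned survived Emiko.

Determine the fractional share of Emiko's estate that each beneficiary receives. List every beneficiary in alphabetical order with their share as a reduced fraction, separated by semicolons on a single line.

Akira 1/40; Chiyo 1/80; Daichi 1/10; Isamu 1/30; Kaede 1/10; Mariko 1/30; Noboru 1/30; Ryo 1/80; Sachiko 1/40; Satoshi 1/40; Takeshi 1/2; Yoshiko 1/10

Takeshi, as surviving spouse, takes 1/2.
The remaining 1/2 passes to Emiko's descendants per stirpes.
The 1/2 is divided into 5 equal shares of 1/10 among Haruki, Kaede, Hana, Daichi, Midori.
Haruki predeceased; the 1/10 allotted to Haruki's branch passes to Haruki's issue by representation.
The 1/10 is divided into 4 equal shares of 1/40 among Junko, Akira, Sachiko, Satoshi.
Junko predeceased; the 1/40 allotted to Junko's branch passes to Junko's issue by representation.
The 1/40 is divided into 2 equal shares of 1/80 among Ryo, Chiyo.
Ryo is living and takes 1/80.
Chiyo is living and takes 1/80.
Akira is living and takes 1/40.
Sachiko is living and takes 1/40.
Satoshi is living and takes 1/40.
Kaede is living and takes 1/10.
Hana predeceased; the 1/10 allotted to Hana's branch passes to Hana's issue by representation.
Yoshiko is the sole taker at this level and receives the full 1/10.
Daichi is living and takes 1/10.
Midori predeceased; the 1/10 allotted to Midori's branch passes to Midori's issue by representation.
The 1/10 is divided into 3 equal shares of 1/30 among Noboru, Isamu, Mariko.
Noboru is living and takes 1/30.
Isamu is living and takes 1/30.
Mariko is living and takes 1/30.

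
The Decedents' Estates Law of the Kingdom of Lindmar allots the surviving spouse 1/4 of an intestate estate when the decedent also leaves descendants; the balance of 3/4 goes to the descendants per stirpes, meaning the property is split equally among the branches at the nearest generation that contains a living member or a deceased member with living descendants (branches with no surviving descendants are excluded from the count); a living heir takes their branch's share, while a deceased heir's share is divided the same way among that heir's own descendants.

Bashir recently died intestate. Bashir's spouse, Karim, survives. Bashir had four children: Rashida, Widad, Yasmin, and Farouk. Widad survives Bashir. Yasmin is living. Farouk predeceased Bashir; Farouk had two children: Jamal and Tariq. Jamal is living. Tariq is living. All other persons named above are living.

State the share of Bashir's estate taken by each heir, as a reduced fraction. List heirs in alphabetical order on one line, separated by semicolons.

Karim, as surviving spouse, takes 1/4.
The remaining 3/4 passes to Bashir's descendants per stirpes.
The 3/4 is divided into 4 equal shares of 3/16 among Rashida, Widad, Yasmin, Farouk.
Rashida is living and takes 3/16.
Widad is living and takes 3/16.
Yasmin is living and takes 3/16.
Farouk predeceased; the 3/16 allotted to Farouk's branch passes to Farouk's issue by representation.
The 3/16 is divided into 2 equal shares of 3/32 among Jamal, Tariq.
Jamal is living and takes 3/32.
Tariq is living and takes 3/32.

Jamal 3/32; Karim 1/4; Rashida 3/16; Tariq 3/32; Widad 3/16; Yasmin 3/16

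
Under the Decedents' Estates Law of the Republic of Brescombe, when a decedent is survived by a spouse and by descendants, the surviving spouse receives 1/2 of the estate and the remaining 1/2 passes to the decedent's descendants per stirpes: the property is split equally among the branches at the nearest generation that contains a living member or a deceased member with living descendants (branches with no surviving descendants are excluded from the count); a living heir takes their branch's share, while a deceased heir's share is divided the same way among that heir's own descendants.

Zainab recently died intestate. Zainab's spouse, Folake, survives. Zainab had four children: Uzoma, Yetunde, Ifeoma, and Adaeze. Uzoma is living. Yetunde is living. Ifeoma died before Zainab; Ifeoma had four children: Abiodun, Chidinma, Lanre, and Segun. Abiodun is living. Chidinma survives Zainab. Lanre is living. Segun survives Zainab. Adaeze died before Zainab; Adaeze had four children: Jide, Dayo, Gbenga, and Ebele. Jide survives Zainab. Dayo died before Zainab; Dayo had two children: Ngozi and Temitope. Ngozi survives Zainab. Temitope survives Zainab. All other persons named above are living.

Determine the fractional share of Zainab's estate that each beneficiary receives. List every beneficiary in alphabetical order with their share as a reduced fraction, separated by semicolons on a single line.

Folake, as surviving spouse, takes 1/2.
The remaining 1/2 passes to Zainab's descendants per stirpes.
The 1/2 is divided into 4 equal shares of 1/8 among Uzoma, Yetunde, Ifeoma, Adaeze.
Uzoma is living and takes 1/8.
Yetunde is living and takes 1/8.
Ifeoma predeceased; the 1/8 allotted to Ifeoma's branch passes to Ifeoma's issue by representation.
The 1/8 is divided into 4 equal shares of 1/32 among Abiodun, Chidinma, Lanre, Segun.
Abiodun is living and takes 1/32.
Chidinma is living and takes 1/32.
Lanre is living and takes 1/32.
Segun is living and takes 1/32.
Adaeze predeceased; the 1/8 allotted to Adaeze's branch passes to Adaeze's issue by representation.
The 1/8 is divided into 4 equal shares of 1/32 among Jide, Dayo, Gbenga, Ebele.
Jide is living and takes 1/32.
Dayo predeceased; the 1/32 allotted to Dayo's branch passes to Dayo's issue by representation.
The 1/32 is divided into 2 equal shares of 1/64 among Ngozi, Temitope.
Ngozi is living and takes 1/64.
Temitope is living and takes 1/64.
Gbenga is living and takes 1/32.
Ebele is living and takes 1/32.

Abiodun 1/32; Chidinma 1/32; Ebele 1/32; Folake 1/2; Gbenga 1/32; Jide 1/32; Lanre 1/32; Ngozi 1/64; Segun 1/32; Temitope 1/64; Uzoma 1/8; Yetunde 1/8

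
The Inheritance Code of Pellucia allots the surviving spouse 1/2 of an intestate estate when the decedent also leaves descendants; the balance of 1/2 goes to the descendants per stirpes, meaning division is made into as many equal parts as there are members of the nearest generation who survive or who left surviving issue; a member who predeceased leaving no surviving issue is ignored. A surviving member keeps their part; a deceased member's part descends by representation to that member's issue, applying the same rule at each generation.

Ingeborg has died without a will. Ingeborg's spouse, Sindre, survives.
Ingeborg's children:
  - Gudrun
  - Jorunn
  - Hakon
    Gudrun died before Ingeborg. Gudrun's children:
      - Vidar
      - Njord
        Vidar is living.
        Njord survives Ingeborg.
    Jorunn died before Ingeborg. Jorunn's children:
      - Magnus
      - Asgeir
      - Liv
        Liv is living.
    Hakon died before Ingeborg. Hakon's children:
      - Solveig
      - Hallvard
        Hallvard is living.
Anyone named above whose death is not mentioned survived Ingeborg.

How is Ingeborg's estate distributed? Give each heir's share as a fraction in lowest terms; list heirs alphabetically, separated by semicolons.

Asgeir 1/18; Hallvard 1/12; Liv 1/18; Magnus 1/18; Njord 1/12; Sindre 1/2; Solveig 1/12; Vidar 1/12

Sindre, as surviving spouse, takes 1/2.
The remaining 1/2 passes to Ingeborg's descendants per stirpes.
The 1/2 is divided into 3 equal shares of 1/6 among Gudrun, Jorunn, Hakon.
Gudrun predeceased; the 1/6 allotted to Gudrun's branch passes to Gudrun's issue by representation.
The 1/6 is divided into 2 equal shares of 1/12 among Vidar, Njord.
Vidar is living and takes 1/12.
Njord is living and takes 1/12.
Jorunn predeceased; the 1/6 allotted to Jorunn's branch passes to Jorunn's issue by representation.
The 1/6 is divided into 3 equal shares of 1/18 among Magnus, Asgeir, Liv.
Magnus is living and takes 1/18.
Asgeir is living and takes 1/18.
Liv is living and takes 1/18.
Hakon predeceased; the 1/6 allotted to Hakon's branch passes to Hakon's issue by representation.
The 1/6 is divided into 2 equal shares of 1/12 among Solveig, Hallvard.
Solveig is living and takes 1/12.
Hallvard is living and takes 1/12.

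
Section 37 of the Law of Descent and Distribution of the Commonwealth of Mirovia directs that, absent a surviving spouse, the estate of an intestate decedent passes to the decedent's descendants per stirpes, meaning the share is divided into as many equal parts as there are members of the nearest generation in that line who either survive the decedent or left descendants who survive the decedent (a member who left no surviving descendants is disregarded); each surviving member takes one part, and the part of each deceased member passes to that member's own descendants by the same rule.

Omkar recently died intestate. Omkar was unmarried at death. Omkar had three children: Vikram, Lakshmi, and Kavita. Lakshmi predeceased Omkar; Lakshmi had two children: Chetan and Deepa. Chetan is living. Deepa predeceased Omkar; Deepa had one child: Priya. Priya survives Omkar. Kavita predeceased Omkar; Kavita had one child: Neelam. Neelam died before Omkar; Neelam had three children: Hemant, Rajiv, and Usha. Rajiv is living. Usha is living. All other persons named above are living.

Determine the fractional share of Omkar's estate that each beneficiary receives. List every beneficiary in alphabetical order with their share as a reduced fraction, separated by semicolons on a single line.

There is no surviving spouse, so the entire estate passes to Omkar's descendants per stirpes.
The estate is divided into 3 equal shares of 1/3 among Vikram, Lakshmi, Kavita.
Vikram is living and takes 1/3.
Lakshmi predeceased; the 1/3 allotted to Lakshmi's branch passes to Lakshmi's issue by representation.
The 1/3 is divided into 2 equal shares of 1/6 among Chetan, Deepa.
Chetan is living and takes 1/6.
Deepa predeceased; the 1/6 allotted to Deepa's branch passes to Deepa's issue by representation.
Priya is the sole taker at this level and receives the full 1/6.
Kavita predeceased; the 1/3 allotted to Kavita's branch passes to Kavita's issue by representation.
Neelam's line is the sole branch at this level, so the full 1/3 passes to Neelam's issue by representation.
The 1/3 is divided into 3 equal shares of 1/9 among Hemant, Rajiv, Usha.
Hemant is living and takes 1/9.
Rajiv is living and takes 1/9.
Usha is living and takes 1/9.

Chetan 1/6; Hemant 1/9; Priya 1/6; Rajiv 1/9; Usha 1/9; Vikram 1/3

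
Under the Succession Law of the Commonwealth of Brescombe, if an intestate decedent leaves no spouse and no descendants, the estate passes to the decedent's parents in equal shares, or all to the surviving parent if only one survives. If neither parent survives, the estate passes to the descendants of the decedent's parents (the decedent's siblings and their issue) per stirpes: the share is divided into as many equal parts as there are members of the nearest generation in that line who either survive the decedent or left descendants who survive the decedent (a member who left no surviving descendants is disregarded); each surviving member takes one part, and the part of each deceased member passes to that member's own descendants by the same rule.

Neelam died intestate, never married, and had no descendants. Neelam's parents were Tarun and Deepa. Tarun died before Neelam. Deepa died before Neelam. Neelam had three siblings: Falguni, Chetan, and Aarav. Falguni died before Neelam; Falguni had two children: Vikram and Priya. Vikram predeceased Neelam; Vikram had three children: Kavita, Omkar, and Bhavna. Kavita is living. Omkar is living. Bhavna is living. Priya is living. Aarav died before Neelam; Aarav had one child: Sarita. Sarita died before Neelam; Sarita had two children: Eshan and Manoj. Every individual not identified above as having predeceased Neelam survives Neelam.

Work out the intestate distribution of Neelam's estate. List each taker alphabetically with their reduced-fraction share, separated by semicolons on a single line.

Bhavna 1/18; Chetan 1/3; Eshan 1/6; Kavita 1/18; Manoj 1/6; Omkar 1/18; Priya 1/6

Neither parent survives and there are no descendants, so the estate passes to Neelam's siblings and their issue per stirpes.
The estate is divided into 3 equal shares of 1/3 among Falguni, Chetan, Aarav.
Falguni predeceased; the 1/3 allotted to Falguni's branch passes to Falguni's issue by representation.
The 1/3 is divided into 2 equal shares of 1/6 among Vikram, Priya.
Vikram predeceased; the 1/6 allotted to Vikram's branch passes to Vikram's issue by representation.
The 1/6 is divided into 3 equal shares of 1/18 among Kavita, Omkar, Bhavna.
Kavita is living and takes 1/18.
Omkar is living and takes 1/18.
Bhavna is living and takes 1/18.
Priya is living and takes 1/6.
Chetan is living and takes 1/3.
Aarav predeceased; the 1/3 allotted to Aarav's branch passes to Aarav's issue by representation.
Sarita's line is the sole branch at this level, so the full 1/3 passes to Sarita's issue by representation.
The 1/3 is divided into 2 equal shares of 1/6 among Eshan, Manoj.
Eshan is living and takes 1/6.
Manoj is living and takes 1/6.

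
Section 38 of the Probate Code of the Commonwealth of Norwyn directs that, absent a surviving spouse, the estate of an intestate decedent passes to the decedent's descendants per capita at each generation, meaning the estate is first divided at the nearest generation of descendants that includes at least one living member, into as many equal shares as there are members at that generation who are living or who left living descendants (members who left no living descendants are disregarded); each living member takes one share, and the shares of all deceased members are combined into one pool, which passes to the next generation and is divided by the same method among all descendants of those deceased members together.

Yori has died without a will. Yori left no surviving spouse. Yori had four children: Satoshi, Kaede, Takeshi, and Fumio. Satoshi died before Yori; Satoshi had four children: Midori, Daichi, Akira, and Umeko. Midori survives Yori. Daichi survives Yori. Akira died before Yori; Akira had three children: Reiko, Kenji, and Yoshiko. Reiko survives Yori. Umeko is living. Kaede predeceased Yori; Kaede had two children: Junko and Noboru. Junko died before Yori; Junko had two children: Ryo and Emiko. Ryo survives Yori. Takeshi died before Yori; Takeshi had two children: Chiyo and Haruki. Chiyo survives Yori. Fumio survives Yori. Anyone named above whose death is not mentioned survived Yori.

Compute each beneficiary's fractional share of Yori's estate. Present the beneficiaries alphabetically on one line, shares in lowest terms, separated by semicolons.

There is no surviving spouse, so the entire estate passes to Yori's descendants per capita at each generation.
At generation 1 (Satoshi, Kaede, Takeshi, Fumio) there are 4 shares of (1)/4 = 1/4 each.
Living: Fumio — each takes 1/4.
Deceased: Satoshi, Kaede, and Takeshi. Their combined 3/4 is pooled and carried to generation 2.
At generation 2 (Midori, Daichi, Akira, Umeko, Junko, Noboru, Chiyo, Haruki) there are 8 shares of (3/4)/8 = 3/32 each.
Living: Midori, Daichi, Umeko, Noboru, Chiyo, and Haruki — each takes 3/32.
Deceased: Akira and Junko. Their combined 3/16 is pooled and carried to generation 3.
At generation 3 (Reiko, Kenji, Yoshiko, Ryo, Emiko) there are 5 shares of (3/16)/5 = 3/80 each.
Living: Reiko, Kenji, Yoshiko, Ryo, and Emiko — each takes 3/80.

Chiyo 3/32; Daichi 3/32; Emiko 3/80; Fumio 1/4; Haruki 3/32; Kenji 3/80; Midori 3/32; Noboru 3/32; Reiko 3/80; Ryo 3/80; Umeko 3/32; Yoshiko 3/80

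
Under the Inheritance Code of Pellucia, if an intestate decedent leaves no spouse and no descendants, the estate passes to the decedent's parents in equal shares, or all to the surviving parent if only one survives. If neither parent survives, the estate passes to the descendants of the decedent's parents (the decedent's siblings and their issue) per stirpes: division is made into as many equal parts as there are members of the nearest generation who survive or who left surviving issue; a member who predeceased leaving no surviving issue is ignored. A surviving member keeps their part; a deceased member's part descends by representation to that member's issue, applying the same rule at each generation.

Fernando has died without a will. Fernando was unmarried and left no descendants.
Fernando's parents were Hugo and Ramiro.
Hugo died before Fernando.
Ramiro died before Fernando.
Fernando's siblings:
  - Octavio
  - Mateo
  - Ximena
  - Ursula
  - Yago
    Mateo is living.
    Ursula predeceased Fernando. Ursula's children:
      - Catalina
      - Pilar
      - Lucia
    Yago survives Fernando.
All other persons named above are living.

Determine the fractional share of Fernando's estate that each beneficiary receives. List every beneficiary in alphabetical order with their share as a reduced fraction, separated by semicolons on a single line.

Catalina 1/15; Lucia 1/15; Mateo 1/5; Octavio 1/5; Pilar 1/15; Ximena 1/5; Yago 1/5

Neither parent survives and there are no descendants, so the estate passes to Fernando's siblings and their issue per stirpes.
The estate is divided into 5 equal shares of 1/5 among Octavio, Mateo, Ximena, Ursula, Yago.
Octavio is living and takes 1/5.
Mateo is living and takes 1/5.
Ximena is living and takes 1/5.
Ursula predeceased; the 1/5 allotted to Ursula's branch passes to Ursula's issue by representation.
The 1/5 is divided into 3 equal shares of 1/15 among Catalina, Pilar, Lucia.
Catalina is living and takes 1/15.
Pilar is living and takes 1/15.
Lucia is living and takes 1/15.
Yago is living and takes 1/5.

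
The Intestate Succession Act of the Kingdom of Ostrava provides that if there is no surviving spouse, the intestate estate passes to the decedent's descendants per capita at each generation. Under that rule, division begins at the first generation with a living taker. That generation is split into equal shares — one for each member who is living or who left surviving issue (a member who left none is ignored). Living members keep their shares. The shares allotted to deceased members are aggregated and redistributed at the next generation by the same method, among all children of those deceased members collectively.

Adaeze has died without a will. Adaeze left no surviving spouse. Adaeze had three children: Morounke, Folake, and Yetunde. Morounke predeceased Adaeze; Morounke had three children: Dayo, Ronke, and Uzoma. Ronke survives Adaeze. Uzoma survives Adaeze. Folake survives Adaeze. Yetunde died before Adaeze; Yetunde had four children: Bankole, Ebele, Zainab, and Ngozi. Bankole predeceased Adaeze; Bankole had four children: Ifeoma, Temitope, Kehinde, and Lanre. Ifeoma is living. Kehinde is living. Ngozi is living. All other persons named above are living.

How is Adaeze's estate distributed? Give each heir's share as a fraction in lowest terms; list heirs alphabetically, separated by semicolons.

There is no surviving spouse, so the entire estate passes to Adaeze's descendants per capita at each generation.
At generation 1 (Morounke, Folake, Yetunde) there are 3 shares of (1)/3 = 1/3 each.
Living: Folake — each takes 1/3.
Deceased: Morounke and Yetunde. Their combined 2/3 is pooled and carried to generation 2.
At generation 2 (Dayo, Ronke, Uzoma, Bankole, Ebele, Zainab, Ngozi) there are 7 shares of (2/3)/7 = 2/21 each.
Living: Dayo, Ronke, Uzoma, Ebele, Zainab, and Ngozi — each takes 2/21.
Deceased: Bankole. That 2/21 share is carried to generation 3.
At generation 3 (Ifeoma, Temitope, Kehinde, Lanre) there are 4 shares of (2/21)/4 = 1/42 each.
Living: Ifeoma, Temitope, Kehinde, and Lanre — each takes 1/42.

Dayo 2/21; Ebele 2/21; Folake 1/3; Ifeoma 1/42; Kehinde 1/42; Lanre 1/42; Ngozi 2/21; Ronke 2/21; Temitope 1/42; Uzoma 2/21; Zainab 2/21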